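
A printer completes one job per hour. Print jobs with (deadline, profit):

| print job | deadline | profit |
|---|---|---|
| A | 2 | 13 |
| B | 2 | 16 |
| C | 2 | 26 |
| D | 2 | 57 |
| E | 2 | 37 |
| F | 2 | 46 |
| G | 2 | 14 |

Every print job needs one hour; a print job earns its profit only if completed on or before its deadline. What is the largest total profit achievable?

Sort by profit descending; place each in the latest free slot ≤ its deadline.
Profit order: D=57 F=46 E=37 C=26 B=16 G=14 A=13
Assign: D→slot 2, F→slot 1, E skipped, C skipped, B skipped, G skipped, A skipped.
Slots: [1:F] [2:D]
Profit = 46 + 57 = 103

103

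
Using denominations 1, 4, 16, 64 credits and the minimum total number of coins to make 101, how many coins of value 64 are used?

101 − 1×64→37 − 2×16→5 − 1×4→1 − 1×1→0
Count of 64: 1

1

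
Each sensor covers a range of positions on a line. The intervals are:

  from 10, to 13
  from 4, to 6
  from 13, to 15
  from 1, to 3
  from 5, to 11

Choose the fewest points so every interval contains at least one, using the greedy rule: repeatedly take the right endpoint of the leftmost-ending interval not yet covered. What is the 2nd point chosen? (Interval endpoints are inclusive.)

Sort by right endpoint; whenever an interval is uncovered, place a point at its right end.
By right end: [1,3]  [4,6]  [5,11]  [10,13]  [13,15]
[1,3] uncovered → point at 3; [4,6] uncovered → point at 6; [10,13] uncovered → point at 13.
Points: 3, 6, 13 (3 total).

6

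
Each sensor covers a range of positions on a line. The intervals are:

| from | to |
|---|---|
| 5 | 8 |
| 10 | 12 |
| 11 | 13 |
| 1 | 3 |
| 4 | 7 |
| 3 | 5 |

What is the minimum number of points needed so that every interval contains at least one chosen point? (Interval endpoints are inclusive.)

Sorted: [1,3] [3,5] [4,7] [5,8] [10,12] [11,13]
{[1,3],[3,5]} hit by 3; {[4,7],[5,8]} hit by 7; {[10,12],[11,13]} hit by 12.
Points: 3, 7, 12 (3 total).

3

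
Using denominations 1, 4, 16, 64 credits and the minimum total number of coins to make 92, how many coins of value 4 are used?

3

92 − 1×64→28 − 1×16→12 − 3×4→0
Count of 4: 3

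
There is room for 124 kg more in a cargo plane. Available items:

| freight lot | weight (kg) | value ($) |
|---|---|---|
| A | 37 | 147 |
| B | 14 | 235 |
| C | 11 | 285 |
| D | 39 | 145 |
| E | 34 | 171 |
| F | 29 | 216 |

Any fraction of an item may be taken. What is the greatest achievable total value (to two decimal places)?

1050.03

Sort by value per unit weight and fill in that order.
Order: C (285/11=25.91) > B (235/14=16.79) > F (216/29=7.45) > E (171/34=5.03) > A (147/37=3.97) > D (145/39=3.72)
Fill: take C (11 @ 285) → take B (14 @ 235) → take F (29 @ 216) → take E (34 @ 171) → take 36/37 of A → 143.03; 124/124 used.
Total value = 1050.03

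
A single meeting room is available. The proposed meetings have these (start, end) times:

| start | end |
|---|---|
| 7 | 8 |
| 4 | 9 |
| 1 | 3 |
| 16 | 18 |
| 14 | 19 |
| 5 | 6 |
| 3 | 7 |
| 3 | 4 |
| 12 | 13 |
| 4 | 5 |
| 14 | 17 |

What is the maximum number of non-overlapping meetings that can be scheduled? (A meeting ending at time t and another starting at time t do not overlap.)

Sorted by end: (1,3)  (3,4)  (4,5)  (5,6)  (3,7)  (7,8)  (4,9)  (12,13)  (14,17)  (16,18)  (14,19)
take (1,3); take (3,4); take (4,5); take (5,6); take (7,8); skip (4,9); take (12,13); take (14,17).
Selected 7 meetings.

7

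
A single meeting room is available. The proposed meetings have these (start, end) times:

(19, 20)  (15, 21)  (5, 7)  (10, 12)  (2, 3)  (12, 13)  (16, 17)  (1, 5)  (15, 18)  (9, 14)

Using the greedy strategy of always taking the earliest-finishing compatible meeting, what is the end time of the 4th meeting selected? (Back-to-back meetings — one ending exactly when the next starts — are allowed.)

By end time: (2,3), (1,5), (5,7), (10,12), (12,13), (9,14), (16,17), (15,18), (19,20), (15,21).
Pick (2,3); next start ≥ 3 → (5,7); next start ≥ 7 → (10,12); next start ≥ 12 → (12,13); next start ≥ 13 → (16,17); next start ≥ 17 → (19,20).
Selected: (2,3) (5,7) (10,12) (12,13) (16,17) (19,20)

13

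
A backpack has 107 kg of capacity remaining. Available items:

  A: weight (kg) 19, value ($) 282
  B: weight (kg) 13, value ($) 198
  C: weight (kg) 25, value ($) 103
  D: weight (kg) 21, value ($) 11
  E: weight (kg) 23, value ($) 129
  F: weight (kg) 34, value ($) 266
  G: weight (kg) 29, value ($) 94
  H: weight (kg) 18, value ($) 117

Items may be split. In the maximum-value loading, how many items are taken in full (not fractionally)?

5

Ratios (sorted): B 15.23, A 14.84, F 7.82, H 6.50, E 5.61, C 4.12, G 3.24, D 0.52
take B (13 @ 198); take A (19 @ 282); take F (34 @ 266); take H (18 @ 117); take E (23 @ 129). Capacity used 107/107.
5 item(s) taken whole.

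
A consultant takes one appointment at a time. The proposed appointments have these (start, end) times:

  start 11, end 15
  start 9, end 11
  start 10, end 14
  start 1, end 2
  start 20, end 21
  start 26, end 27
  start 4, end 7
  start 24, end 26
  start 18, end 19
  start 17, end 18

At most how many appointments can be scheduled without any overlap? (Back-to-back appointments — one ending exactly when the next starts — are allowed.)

Sort by end time and greedily take each interval whose start is ≥ the last chosen end.
Sorted by end: (1,2)  (4,7)  (9,11)  (10,14)  (11,15)  (17,18)  (18,19)  (20,21)  (24,26)  (26,27)
take (1,2); take (4,7); take (9,11); take (11,15); take (17,18); take (18,19); take (20,21); take (24,26); take (26,27).
Selected 9 appointments.

9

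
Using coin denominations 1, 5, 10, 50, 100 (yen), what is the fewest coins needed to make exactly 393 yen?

11

393 − 3×100→93 − 1×50→43 − 4×10→3 − 3×1→0
Total coins = 3 + 1 + 4 + 3 = 11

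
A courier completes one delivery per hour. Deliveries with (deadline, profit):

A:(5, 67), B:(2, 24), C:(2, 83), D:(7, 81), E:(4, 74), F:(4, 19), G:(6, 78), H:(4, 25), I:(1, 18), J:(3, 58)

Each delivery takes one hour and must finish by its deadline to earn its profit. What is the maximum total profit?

466

Sort by profit descending; place each in the latest free slot ≤ its deadline.
By profit: C(d2,83), D(d7,81), G(d6,78), E(d4,74), A(d5,67), J(d3,58), H(d4,25), B(d2,24), F(d4,19), I(d1,18)
C→slot 2; D→slot 7; G→slot 6; E→slot 4; A→slot 5; J→slot 3; H→slot 1; B skipped; F skipped; I skipped.
Profit = 25 + 83 + 58 + 74 + 67 + 78 + 81 = 466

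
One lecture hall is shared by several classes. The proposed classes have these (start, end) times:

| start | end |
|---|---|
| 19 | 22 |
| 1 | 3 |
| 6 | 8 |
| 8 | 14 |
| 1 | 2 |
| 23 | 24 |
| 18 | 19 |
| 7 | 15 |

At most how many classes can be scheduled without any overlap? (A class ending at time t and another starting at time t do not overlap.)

6

Greedy by earliest finish: after sorting by end time, pick each interval compatible with the last pick.
By end time: (1,2), (1,3), (6,8), (8,14), (7,15), (18,19), (19,22), (23,24).
Pick (1,2); next start ≥ 2 → (6,8); next start ≥ 8 → (8,14); next start ≥ 14 → (18,19); next start ≥ 19 → (19,22); next start ≥ 22 → (23,24).
Selected 6 classes.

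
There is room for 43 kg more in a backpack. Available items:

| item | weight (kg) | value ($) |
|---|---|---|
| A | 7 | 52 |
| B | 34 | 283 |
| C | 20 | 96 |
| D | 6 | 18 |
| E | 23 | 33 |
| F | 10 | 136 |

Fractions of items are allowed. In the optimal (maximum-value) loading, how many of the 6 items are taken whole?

Order: F (136/10=13.60) > B (283/34=8.32) > A (52/7=7.43) > C (96/20=4.80) > D (18/6=3.00) > E (33/23=1.43)
Fill: take F (10 @ 136) → take 33/34 of B → 274.68; 43/43 used.
1 item(s) taken whole; one partial (take 33/34 of B).

1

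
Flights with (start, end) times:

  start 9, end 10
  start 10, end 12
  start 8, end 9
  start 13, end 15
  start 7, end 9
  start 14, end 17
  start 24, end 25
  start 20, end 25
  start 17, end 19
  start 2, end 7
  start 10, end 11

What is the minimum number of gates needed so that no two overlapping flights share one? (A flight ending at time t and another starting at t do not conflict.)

2

starts: [2, 7, 8, 9, 10, 10, 13, 14, 17, 20, 24]
ends:   [7, 9, 9, 10, 11, 12, 15, 17, 19, 25, 25]
s2→1 e7→0 s7→1 s8→2  — peak 2.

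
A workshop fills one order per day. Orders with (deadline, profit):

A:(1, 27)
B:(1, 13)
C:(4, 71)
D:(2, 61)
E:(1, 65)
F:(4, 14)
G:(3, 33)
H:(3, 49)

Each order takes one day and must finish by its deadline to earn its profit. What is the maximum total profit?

246

Take jobs in profit order; each goes to the latest open slot no later than its deadline.
By profit: C(d4,71), E(d1,65), D(d2,61), H(d3,49), G(d3,33), A(d1,27), F(d4,14), B(d1,13)
C→slot 4; E→slot 1; D→slot 2; H→slot 3; G skipped; A skipped; F skipped; B skipped.
Profit = 65 + 61 + 49 + 71 = 246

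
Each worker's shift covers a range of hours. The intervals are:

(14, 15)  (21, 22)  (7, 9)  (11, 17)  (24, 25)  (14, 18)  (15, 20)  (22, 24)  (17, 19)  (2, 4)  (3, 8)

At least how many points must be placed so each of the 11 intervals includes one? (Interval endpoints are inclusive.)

6

Sort by right endpoint; whenever an interval is uncovered, place a point at its right end.
By right end: [2,4]  [3,8]  [7,9]  [14,15]  [11,17]  [14,18]  [17,19]  [15,20]  [21,22]  [22,24]  [24,25]
[2,4] uncovered → point at 4; [7,9] uncovered → point at 9; [14,15] uncovered → point at 15; [17,19] uncovered → point at 19; [21,22] uncovered → point at 22; [24,25] uncovered → point at 25.
Points: 4, 9, 15, 19, 22, 25 (6 total).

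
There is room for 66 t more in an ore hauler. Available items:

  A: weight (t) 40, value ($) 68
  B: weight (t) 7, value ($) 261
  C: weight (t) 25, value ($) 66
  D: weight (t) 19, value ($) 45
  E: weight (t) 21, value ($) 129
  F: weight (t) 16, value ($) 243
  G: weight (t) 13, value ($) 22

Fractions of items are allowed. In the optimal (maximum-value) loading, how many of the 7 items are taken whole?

3

Greedy by value/weight ratio, highest first.
Order: B (261/7=37.29) > F (243/16=15.19) > E (129/21=6.14) > C (66/25=2.64) > D (45/19=2.37) > A (68/40=1.70) > G (22/13=1.69)
Fill: take B (7 @ 261) → take F (16 @ 243) → take E (21 @ 129) → take 22/25 of C → 58.08; 66/66 used.
3 item(s) taken whole; one partial (take 22/25 of C).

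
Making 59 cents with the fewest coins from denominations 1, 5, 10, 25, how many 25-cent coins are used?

Greedy: take as many of the largest coin as possible, then repeat with the remainder.
59 − 2×25→9 − 1×5→4 − 4×1→0
Count of 25: 2

2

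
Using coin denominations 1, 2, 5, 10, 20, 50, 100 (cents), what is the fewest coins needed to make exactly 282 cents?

6

Greedy: take as many of the largest coin as possible, then repeat with the remainder.
282 − 2×100→82 − 1×50→32 − 1×20→12 − 1×10→2 − 1×2→0
Total coins = 2 + 1 + 1 + 1 + 1 = 6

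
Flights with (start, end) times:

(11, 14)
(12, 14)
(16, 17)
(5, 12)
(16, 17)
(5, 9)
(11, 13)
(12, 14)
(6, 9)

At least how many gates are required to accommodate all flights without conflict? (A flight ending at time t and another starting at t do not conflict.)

4

The answer is the maximum number of intervals overlapping at any instant.
starts: [5, 5, 6, 11, 11, 12, 12, 16, 16]
ends:   [9, 9, 12, 13, 14, 14, 14, 17, 17]
s5→1 s5→2 s6→3 e9→2 e9→1 s11→2 s11→3 e12→2 s12→3 s12→4  — peak 4.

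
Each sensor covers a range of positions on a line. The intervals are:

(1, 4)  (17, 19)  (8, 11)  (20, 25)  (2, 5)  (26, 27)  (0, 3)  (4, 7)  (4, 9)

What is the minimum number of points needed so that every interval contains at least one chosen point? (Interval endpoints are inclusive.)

6

Process intervals by earliest right end; each time one isn't hit yet, stab at its right endpoint.
Sorted: [0,3] [1,4] [2,5] [4,7] [4,9] [8,11] [17,19] [20,25] [26,27]
{[0,3],[1,4],[2,5]} hit by 3; {[4,7],[4,9]} hit by 7; {[8,11]} hit by 11; {[17,19]} hit by 19; {[20,25]} hit by 25; {[26,27]} hit by 27.
Points: 3, 7, 11, 19, 25, 27 (6 total).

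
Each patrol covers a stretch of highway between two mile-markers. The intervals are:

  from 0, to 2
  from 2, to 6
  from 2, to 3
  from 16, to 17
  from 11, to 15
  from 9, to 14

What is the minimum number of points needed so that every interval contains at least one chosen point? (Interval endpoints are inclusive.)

Sort by right endpoint; whenever an interval is uncovered, place a point at its right end.
Sorted: [0,2] [2,3] [2,6] [9,14] [11,15] [16,17]
{[0,2],[2,3],[2,6]} hit by 2; {[9,14],[11,15]} hit by 14; {[16,17]} hit by 17.
Points: 2, 14, 17 (3 total).

3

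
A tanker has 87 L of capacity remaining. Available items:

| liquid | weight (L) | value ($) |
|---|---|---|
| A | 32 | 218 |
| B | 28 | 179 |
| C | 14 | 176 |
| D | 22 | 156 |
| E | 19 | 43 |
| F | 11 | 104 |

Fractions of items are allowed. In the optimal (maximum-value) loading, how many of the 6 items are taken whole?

Order: C (176/14=12.57) > F (104/11=9.45) > D (156/22=7.09) > A (218/32=6.81) > B (179/28=6.39) > E (43/19=2.26)
Fill: take C (14 @ 176) → take F (11 @ 104) → take D (22 @ 156) → take A (32 @ 218) → take 8/28 of B → 51.14; 87/87 used.
4 item(s) taken whole; one partial (take 8/28 of B).

4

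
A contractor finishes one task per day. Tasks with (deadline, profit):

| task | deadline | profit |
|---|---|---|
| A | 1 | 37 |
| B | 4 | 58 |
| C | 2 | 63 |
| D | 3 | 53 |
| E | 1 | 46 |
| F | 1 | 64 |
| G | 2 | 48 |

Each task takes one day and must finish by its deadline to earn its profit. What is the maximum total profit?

238

Profit order: F=64 C=63 B=58 D=53 G=48 E=46 A=37
Assign: F→slot 1, C→slot 2, B→slot 4, D→slot 3, G skipped, E skipped, A skipped.
Slots: [1:F] [2:C] [3:D] [4:B]
Profit = 64 + 63 + 53 + 58 = 238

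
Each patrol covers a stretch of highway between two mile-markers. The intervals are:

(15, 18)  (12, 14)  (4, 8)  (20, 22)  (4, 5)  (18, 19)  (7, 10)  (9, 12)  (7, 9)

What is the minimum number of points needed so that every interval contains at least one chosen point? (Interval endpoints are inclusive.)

5

Sorted: [4,5] [4,8] [7,9] [7,10] [9,12] [12,14] [15,18] [18,19] [20,22]
{[4,5],[4,8]} hit by 5; {[7,9],[7,10],[9,12]} hit by 9; {[12,14]} hit by 14; {[15,18],[18,19]} hit by 18; {[20,22]} hit by 22.
Points: 5, 9, 14, 18, 22 (5 total).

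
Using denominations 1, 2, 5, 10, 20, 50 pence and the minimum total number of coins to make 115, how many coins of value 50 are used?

Use the largest denomination that fits, subtract, and repeat.
115 − 2×50→15 − 1×10→5 − 1×5→0
Count of 50: 2

2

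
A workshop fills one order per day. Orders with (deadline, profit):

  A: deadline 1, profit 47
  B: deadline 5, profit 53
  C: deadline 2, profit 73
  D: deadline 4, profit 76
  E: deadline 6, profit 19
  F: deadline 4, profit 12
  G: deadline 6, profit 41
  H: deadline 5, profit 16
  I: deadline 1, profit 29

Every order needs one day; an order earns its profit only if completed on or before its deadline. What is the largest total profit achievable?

309

Take jobs in profit order; each goes to the latest open slot no later than its deadline.
Profit order: D=76 C=73 B=53 A=47 G=41 I=29 E=19 H=16 F=12
Assign: D→slot 4, C→slot 2, B→slot 5, A→slot 1, G→slot 6, I skipped, E→slot 3, H skipped, F skipped.
Slots: [1:A] [2:C] [3:E] [4:D] [5:B] [6:G]
Profit = 47 + 73 + 19 + 76 + 53 + 41 = 309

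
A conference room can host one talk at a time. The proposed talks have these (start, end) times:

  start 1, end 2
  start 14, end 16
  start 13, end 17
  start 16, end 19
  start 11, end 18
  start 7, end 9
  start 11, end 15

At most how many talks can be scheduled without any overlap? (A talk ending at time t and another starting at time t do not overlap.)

4

Greedy by earliest finish: after sorting by end time, pick each interval compatible with the last pick.
By end time: (1,2), (7,9), (11,15), (14,16), (13,17), (11,18), (16,19).
Pick (1,2); next start ≥ 2 → (7,9); next start ≥ 9 → (11,15); next start ≥ 15 → (16,19).
Selected 4 talks.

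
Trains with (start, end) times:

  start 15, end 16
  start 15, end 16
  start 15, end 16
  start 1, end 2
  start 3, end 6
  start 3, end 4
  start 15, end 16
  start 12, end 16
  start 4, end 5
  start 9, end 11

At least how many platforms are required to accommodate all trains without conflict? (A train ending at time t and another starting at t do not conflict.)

5

starts: [1, 3, 3, 4, 9, 12, 15, 15, 15, 15]
ends:   [2, 4, 5, 6, 11, 16, 16, 16, 16, 16]
s1→1 e2→0 s3→1 s3→2 e4→1 s4→2 e5→1 e6→0 s9→1 e11→0 s12→1 s15→2 s15→3 s15→4 s15→5  — peak 5.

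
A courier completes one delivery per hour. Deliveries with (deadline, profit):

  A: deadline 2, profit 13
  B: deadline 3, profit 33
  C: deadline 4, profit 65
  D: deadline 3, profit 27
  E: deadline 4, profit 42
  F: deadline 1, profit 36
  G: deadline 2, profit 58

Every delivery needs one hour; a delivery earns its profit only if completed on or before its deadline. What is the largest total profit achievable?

201

Profit order: C=65 G=58 E=42 F=36 B=33 D=27 A=13
Assign: C→slot 4, G→slot 2, E→slot 3, F→slot 1, B skipped, D skipped, A skipped.
Slots: [1:F] [2:G] [3:E] [4:C]
Profit = 36 + 58 + 42 + 65 = 201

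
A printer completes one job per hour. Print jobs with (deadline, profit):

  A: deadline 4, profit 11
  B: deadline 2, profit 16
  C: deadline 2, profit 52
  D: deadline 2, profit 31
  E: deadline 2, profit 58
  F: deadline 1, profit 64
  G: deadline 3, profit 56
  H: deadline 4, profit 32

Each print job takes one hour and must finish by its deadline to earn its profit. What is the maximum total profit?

210

By profit: F(d1,64), E(d2,58), G(d3,56), C(d2,52), H(d4,32), D(d2,31), B(d2,16), A(d4,11)
F→slot 1; E→slot 2; G→slot 3; C skipped; H→slot 4; D skipped; B skipped; A skipped.
Profit = 64 + 58 + 56 + 32 = 210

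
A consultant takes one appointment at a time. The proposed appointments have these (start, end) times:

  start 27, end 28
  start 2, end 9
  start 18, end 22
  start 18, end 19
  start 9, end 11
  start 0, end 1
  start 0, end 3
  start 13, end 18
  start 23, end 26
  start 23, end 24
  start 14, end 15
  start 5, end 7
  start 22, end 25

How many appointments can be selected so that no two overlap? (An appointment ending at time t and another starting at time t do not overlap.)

Sorted by end: (0,1)  (0,3)  (5,7)  (2,9)  (9,11)  (14,15)  (13,18)  (18,19)  (18,22)  (23,24)  (22,25)  (23,26)  (27,28)
take (0,1); take (5,7); take (9,11); take (14,15); skip (13,18); take (18,19); skip (18,22); take (23,24); take (27,28).
Selected 7 appointments.

7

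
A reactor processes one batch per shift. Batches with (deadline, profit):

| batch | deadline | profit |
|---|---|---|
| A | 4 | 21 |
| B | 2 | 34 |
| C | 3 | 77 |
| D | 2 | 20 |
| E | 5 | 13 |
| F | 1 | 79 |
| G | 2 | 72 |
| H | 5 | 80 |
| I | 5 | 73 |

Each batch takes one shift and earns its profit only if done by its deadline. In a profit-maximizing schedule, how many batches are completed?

Sort by profit descending; place each in the latest free slot ≤ its deadline.
By profit: H(d5,80), F(d1,79), C(d3,77), I(d5,73), G(d2,72), B(d2,34), A(d4,21), D(d2,20), E(d5,13)
H→slot 5; F→slot 1; C→slot 3; I→slot 4; G→slot 2; B skipped; A skipped; D skipped; E skipped.
5 of 9 scheduled.

5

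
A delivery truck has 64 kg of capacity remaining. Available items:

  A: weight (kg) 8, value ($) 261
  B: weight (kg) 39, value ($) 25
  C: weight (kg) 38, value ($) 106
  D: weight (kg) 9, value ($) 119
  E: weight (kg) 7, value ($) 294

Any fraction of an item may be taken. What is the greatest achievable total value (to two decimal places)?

781.28

Ratios (sorted): E 42.00, A 32.62, D 13.22, C 2.79, B 0.64
take E (7 @ 294); take A (8 @ 261); take D (9 @ 119); take C (38 @ 106); take 2/39 of B → 1.28. Capacity used 64/64.
Total value = 781.28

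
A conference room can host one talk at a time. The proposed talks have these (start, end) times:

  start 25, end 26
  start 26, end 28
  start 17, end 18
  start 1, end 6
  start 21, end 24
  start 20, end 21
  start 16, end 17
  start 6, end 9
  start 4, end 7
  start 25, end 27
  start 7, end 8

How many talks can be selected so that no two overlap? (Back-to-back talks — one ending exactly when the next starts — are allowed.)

Greedy by earliest finish: after sorting by end time, pick each interval compatible with the last pick.
By end time: (1,6), (4,7), (7,8), (6,9), (16,17), (17,18), (20,21), (21,24), (25,26), (25,27), (26,28).
Pick (1,6); next start ≥ 6 → (7,8); next start ≥ 8 → (16,17); next start ≥ 17 → (17,18); next start ≥ 18 → (20,21); next start ≥ 21 → (21,24); next start ≥ 24 → (25,26); next start ≥ 26 → (26,28).
Selected 8 talks.

8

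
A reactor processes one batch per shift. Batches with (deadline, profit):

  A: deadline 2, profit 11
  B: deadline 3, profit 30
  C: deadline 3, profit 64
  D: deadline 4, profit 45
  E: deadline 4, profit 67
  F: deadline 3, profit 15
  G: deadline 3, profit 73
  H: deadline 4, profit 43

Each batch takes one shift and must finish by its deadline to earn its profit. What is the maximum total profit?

249

Take jobs in profit order; each goes to the latest open slot no later than its deadline.
Profit order: G=73 E=67 C=64 D=45 H=43 B=30 F=15 A=11
Assign: G→slot 3, E→slot 4, C→slot 2, D→slot 1, H skipped, B skipped, F skipped, A skipped.
Slots: [1:D] [2:C] [3:G] [4:E]
Profit = 45 + 64 + 73 + 67 = 249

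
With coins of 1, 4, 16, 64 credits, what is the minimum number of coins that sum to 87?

Greedy: take as many of the largest coin as possible, then repeat with the remainder.
87 = 1×64 + 1×16 + 1×4 + 3×1
Total coins = 1 + 1 + 1 + 3 = 6

6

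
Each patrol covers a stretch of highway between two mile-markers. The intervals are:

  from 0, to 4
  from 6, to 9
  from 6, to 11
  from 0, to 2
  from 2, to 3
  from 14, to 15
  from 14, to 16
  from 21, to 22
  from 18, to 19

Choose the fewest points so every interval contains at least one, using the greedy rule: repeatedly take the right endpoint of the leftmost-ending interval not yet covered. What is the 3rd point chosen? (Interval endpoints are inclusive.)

Process intervals by earliest right end; each time one isn't hit yet, stab at its right endpoint.
Sorted: [0,2] [2,3] [0,4] [6,9] [6,11] [14,15] [14,16] [18,19] [21,22]
{[0,2],[2,3],[0,4]} hit by 2; {[6,9],[6,11]} hit by 9; {[14,15],[14,16]} hit by 15; {[18,19]} hit by 19; {[21,22]} hit by 22.
Points: 2, 9, 15, 19, 22 (5 total).

15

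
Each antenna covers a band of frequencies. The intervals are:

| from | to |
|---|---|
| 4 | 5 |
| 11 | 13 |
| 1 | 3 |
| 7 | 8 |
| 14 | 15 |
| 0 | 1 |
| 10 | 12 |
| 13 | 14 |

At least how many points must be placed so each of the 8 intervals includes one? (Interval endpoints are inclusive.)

5

Sort by right endpoint; whenever an interval is uncovered, place a point at its right end.
Sorted: [0,1] [1,3] [4,5] [7,8] [10,12] [11,13] [13,14] [14,15]
{[0,1],[1,3]} hit by 1; {[4,5]} hit by 5; {[7,8]} hit by 8; {[10,12],[11,13]} hit by 12; {[13,14],[14,15]} hit by 14.
Points: 1, 5, 8, 12, 14 (5 total).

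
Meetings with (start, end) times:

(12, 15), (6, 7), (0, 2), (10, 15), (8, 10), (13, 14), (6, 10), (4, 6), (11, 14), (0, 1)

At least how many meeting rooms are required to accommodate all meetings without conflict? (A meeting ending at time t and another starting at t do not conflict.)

4

Count concurrent intervals with a sweep; the peak is the room count.
starts: [0, 0, 4, 6, 6, 8, 10, 11, 12, 13]
ends:   [1, 2, 6, 7, 10, 10, 14, 14, 15, 15]
s0→1 s0→2 e1→1 e2→0 s4→1 e6→0 s6→1 s6→2 e7→1 s8→2 e10→1 e10→0 s10→1 s11→2 s12→3 s13→4  — peak 4.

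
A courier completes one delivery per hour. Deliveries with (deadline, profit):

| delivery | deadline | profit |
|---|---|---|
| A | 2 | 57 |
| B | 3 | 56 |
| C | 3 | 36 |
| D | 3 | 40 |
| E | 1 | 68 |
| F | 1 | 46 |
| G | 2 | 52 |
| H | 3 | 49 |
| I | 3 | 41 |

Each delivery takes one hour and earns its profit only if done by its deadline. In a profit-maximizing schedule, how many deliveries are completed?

Take jobs in profit order; each goes to the latest open slot no later than its deadline.
Profit order: E=68 A=57 B=56 G=52 H=49 F=46 I=41 D=40 C=36
Assign: E→slot 1, A→slot 2, B→slot 3, G skipped, H skipped, F skipped, I skipped, D skipped, C skipped.
Slots: [1:E] [2:A] [3:B]
3 of 9 scheduled.

3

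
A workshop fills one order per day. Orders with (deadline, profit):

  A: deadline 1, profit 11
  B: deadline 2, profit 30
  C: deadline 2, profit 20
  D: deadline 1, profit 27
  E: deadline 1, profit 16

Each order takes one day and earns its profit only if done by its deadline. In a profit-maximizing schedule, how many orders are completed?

2

Sort by profit descending; place each in the latest free slot ≤ its deadline.
By profit: B(d2,30), D(d1,27), C(d2,20), E(d1,16), A(d1,11)
B→slot 2; D→slot 1; C skipped; E skipped; A skipped.
2 of 5 scheduled.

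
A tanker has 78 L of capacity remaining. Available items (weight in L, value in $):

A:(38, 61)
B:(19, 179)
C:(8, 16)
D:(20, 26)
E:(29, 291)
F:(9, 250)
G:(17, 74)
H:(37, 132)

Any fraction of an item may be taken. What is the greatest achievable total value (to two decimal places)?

808.27

Ratios (sorted): F 27.78, E 10.03, B 9.42, G 4.35, H 3.57, C 2.00, A 1.61, D 1.30
take F (9 @ 250); take E (29 @ 291); take B (19 @ 179); take G (17 @ 74); take 4/37 of H → 14.27. Capacity used 78/78.
Total value = 808.27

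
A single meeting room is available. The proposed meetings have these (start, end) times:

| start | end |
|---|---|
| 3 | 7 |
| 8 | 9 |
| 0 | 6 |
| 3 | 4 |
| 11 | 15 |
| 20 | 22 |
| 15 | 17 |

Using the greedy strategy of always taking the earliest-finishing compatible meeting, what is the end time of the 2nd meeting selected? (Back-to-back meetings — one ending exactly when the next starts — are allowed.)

9

By end time: (3,4), (0,6), (3,7), (8,9), (11,15), (15,17), (20,22).
Pick (3,4); next start ≥ 4 → (8,9); next start ≥ 9 → (11,15); next start ≥ 15 → (15,17); next start ≥ 17 → (20,22).
Selected: (3,4) (8,9) (11,15) (15,17) (20,22)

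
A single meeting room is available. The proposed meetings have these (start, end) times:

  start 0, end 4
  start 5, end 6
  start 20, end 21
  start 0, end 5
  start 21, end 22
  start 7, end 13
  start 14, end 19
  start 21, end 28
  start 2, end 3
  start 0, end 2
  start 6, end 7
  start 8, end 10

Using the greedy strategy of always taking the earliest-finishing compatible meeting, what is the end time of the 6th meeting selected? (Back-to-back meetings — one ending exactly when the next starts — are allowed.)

19

By end time: (0,2), (2,3), (0,4), (0,5), (5,6), (6,7), (8,10), (7,13), (14,19), (20,21), (21,22), (21,28).
Pick (0,2); next start ≥ 2 → (2,3); next start ≥ 3 → (5,6); next start ≥ 6 → (6,7); next start ≥ 7 → (8,10); next start ≥ 10 → (14,19); next start ≥ 19 → (20,21); next start ≥ 21 → (21,22).
Selected: (0,2) (2,3) (5,6) (6,7) (8,10) (14,19) (20,21) (21,22)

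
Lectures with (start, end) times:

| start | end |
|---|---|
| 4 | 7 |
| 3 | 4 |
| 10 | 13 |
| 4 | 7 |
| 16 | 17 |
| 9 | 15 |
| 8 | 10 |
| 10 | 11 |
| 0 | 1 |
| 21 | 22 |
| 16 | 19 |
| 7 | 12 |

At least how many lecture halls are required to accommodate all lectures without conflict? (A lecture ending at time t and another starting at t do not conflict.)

4

Events (time:±→running): 0:+→1 1:-→0 3:+→1 4:-→0 4:+→1 4:+→2 7:-→1 7:-→0 7:+→1 8:+→2 9:+→3 10:-→2 10:+→3 10:+→4 … peak 4.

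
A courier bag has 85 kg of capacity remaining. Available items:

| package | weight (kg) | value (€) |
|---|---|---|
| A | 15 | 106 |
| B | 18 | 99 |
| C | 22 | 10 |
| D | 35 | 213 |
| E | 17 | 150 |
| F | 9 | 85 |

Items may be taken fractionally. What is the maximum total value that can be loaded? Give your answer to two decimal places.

603.50

Sort by value per unit weight and fill in that order.
Order: F (85/9=9.44) > E (150/17=8.82) > A (106/15=7.07) > D (213/35=6.09) > B (99/18=5.50) > C (10/22=0.45)
Fill: take F (9 @ 85) → take E (17 @ 150) → take A (15 @ 106) → take D (35 @ 213) → take 9/18 of B → 49.50; 85/85 used.
Total value = 603.50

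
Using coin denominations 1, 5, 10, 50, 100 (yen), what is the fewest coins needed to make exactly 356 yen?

Greedy: take as many of the largest coin as possible, then repeat with the remainder.
356 − 3×100→56 − 1×50→6 − 1×5→1 − 1×1→0
Total coins = 3 + 1 + 1 + 1 = 6

6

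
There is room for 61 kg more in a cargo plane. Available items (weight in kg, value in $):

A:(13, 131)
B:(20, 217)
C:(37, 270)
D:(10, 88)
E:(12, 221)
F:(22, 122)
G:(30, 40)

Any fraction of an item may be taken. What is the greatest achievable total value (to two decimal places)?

Greedy by value/weight ratio, highest first.
Ratios (sorted): E 18.42, B 10.85, A 10.08, D 8.80, C 7.30, F 5.55, G 1.33
take E (12 @ 221); take B (20 @ 217); take A (13 @ 131); take D (10 @ 88); take 6/37 of C → 43.78. Capacity used 61/61.
Total value = 700.78

700.78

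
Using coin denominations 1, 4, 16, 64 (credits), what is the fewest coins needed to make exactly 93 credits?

6

93 = 1×64 + 1×16 + 3×4 + 1×1
Total coins = 1 + 1 + 3 + 1 = 6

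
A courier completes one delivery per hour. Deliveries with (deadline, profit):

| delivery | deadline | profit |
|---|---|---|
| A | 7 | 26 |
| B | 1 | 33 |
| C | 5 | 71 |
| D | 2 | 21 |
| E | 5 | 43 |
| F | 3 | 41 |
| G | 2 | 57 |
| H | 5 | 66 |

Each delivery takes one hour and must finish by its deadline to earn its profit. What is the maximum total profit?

304

Sort by profit descending; place each in the latest free slot ≤ its deadline.
Profit order: C=71 H=66 G=57 E=43 F=41 B=33 A=26 D=21
Assign: C→slot 5, H→slot 4, G→slot 2, E→slot 3, F→slot 1, B skipped, A→slot 7, D skipped.
Slots: [1:F] [2:G] [3:E] [4:H] [5:C] [7:A]
Profit = 41 + 57 + 43 + 66 + 71 + 26 = 304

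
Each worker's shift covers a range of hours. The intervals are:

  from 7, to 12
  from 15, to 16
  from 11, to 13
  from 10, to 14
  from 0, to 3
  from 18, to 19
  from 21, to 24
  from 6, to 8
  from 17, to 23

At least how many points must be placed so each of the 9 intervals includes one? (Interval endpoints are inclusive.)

Sort by right endpoint; whenever an interval is uncovered, place a point at its right end.
Sorted: [0,3] [6,8] [7,12] [11,13] [10,14] [15,16] [18,19] [17,23] [21,24]
{[0,3]} hit by 3; {[6,8],[7,12]} hit by 8; {[11,13],[10,14]} hit by 13; {[15,16]} hit by 16; {[18,19],[17,23]} hit by 19; {[21,24]} hit by 24.
Points: 3, 8, 13, 16, 19, 24 (6 total).

6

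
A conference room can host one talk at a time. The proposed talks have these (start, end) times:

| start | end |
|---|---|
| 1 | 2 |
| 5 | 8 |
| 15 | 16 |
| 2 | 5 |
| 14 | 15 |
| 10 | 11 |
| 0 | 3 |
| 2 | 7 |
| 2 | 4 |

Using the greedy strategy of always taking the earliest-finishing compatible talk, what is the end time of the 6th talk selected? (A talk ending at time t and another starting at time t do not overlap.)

16

Sorted by end: (1,2)  (0,3)  (2,4)  (2,5)  (2,7)  (5,8)  (10,11)  (14,15)  (15,16)
take (1,2); skip (0,3); take (2,4); take (5,8); take (10,11); take (14,15); take (15,16).
Selected: (1,2) (2,4) (5,8) (10,11) (14,15) (15,16)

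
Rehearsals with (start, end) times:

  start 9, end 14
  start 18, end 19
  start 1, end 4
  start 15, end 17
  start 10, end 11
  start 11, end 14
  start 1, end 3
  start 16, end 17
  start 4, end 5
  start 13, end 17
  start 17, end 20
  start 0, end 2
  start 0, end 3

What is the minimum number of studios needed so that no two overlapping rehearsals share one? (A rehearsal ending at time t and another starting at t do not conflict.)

4

Count concurrent intervals with a sweep; the peak is the room count.
Events (time:±→running): 0:+→1 0:+→2 1:+→3 1:+→4 … peak 4.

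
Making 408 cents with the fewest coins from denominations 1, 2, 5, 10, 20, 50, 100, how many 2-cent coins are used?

408 − 4×100→8 − 1×5→3 − 1×2→1 − 1×1→0
Count of 2: 1

1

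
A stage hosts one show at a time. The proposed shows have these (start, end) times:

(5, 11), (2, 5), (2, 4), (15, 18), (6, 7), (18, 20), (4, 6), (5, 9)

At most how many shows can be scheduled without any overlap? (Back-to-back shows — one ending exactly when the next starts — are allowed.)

5

Sorted by end: (2,4)  (2,5)  (4,6)  (6,7)  (5,9)  (5,11)  (15,18)  (18,20)
take (2,4); skip (2,5); take (4,6); take (6,7); take (15,18); take (18,20).
Selected 5 shows.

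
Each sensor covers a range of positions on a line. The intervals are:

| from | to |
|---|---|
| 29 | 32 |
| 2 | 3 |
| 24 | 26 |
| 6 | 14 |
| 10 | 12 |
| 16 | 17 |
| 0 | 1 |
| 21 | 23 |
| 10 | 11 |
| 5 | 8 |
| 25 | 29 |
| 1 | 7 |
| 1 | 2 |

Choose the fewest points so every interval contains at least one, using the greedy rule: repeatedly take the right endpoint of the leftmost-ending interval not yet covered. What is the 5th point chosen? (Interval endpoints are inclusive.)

Sort by right endpoint; whenever an interval is uncovered, place a point at its right end.
Sorted: [0,1] [1,2] [2,3] [1,7] [5,8] [10,11] [10,12] [6,14] [16,17] [21,23] [24,26] [25,29] [29,32]
{[0,1],[1,2]} hit by 1; {[2,3],[1,7]} hit by 3; {[5,8]} hit by 8; {[10,11],[10,12],[6,14]} hit by 11; {[16,17]} hit by 17; {[21,23]} hit by 23; {[24,26],[25,29]} hit by 26; {[29,32]} hit by 32.
Points: 1, 3, 8, 11, 17, 23, 26, 32 (8 total).

17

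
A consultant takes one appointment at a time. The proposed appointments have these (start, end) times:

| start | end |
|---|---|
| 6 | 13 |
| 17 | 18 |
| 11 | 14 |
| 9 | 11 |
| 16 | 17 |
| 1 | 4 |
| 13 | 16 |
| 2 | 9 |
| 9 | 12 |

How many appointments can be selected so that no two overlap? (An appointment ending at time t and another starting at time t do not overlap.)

5

Sorted by end: (1,4)  (2,9)  (9,11)  (9,12)  (6,13)  (11,14)  (13,16)  (16,17)  (17,18)
take (1,4); skip (2,9); take (9,11); skip (9,12); take (11,14); skip (13,16); take (16,17); take (17,18).
Selected 5 appointments.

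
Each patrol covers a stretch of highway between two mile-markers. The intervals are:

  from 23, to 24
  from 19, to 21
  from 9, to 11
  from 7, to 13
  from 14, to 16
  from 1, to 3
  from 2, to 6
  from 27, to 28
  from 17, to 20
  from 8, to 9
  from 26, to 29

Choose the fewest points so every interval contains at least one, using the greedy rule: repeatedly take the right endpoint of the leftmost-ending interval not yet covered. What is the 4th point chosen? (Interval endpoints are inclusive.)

20

Sort by right endpoint; whenever an interval is uncovered, place a point at its right end.
Sorted: [1,3] [2,6] [8,9] [9,11] [7,13] [14,16] [17,20] [19,21] [23,24] [27,28] [26,29]
{[1,3],[2,6]} hit by 3; {[8,9],[9,11],[7,13]} hit by 9; {[14,16]} hit by 16; {[17,20],[19,21]} hit by 20; {[23,24]} hit by 24; {[27,28],[26,29]} hit by 28.
Points: 3, 9, 16, 20, 24, 28 (6 total).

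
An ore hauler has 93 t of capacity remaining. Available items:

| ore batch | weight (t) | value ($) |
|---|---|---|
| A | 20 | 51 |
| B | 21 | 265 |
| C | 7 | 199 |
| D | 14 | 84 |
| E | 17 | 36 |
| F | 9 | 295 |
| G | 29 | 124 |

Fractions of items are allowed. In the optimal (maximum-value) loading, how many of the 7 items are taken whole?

5

Greedy by value/weight ratio, highest first.
Order: F (295/9=32.78) > C (199/7=28.43) > B (265/21=12.62) > D (84/14=6.00) > G (124/29=4.28) > A (51/20=2.55) > E (36/17=2.12)
Fill: take F (9 @ 295) → take C (7 @ 199) → take B (21 @ 265) → take D (14 @ 84) → take G (29 @ 124) → take 13/20 of A → 33.15; 93/93 used.
5 item(s) taken whole; one partial (take 13/20 of A).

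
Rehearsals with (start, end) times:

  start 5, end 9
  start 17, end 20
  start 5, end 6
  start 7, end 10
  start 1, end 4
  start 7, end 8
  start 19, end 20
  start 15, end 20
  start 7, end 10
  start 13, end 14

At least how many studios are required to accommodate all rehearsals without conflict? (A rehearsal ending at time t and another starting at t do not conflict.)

The answer is the maximum number of intervals overlapping at any instant.
starts: [1, 5, 5, 7, 7, 7, 13, 15, 17, 19]
ends:   [4, 6, 8, 9, 10, 10, 14, 20, 20, 20]
s1→1 e4→0 s5→1 s5→2 e6→1 s7→2 s7→3 s7→4  — peak 4.

4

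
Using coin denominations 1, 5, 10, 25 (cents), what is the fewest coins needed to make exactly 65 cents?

Greedy: take as many of the largest coin as possible, then repeat with the remainder.
65 − 2×25→15 − 1×10→5 − 1×5→0
Total coins = 2 + 1 + 1 = 4

4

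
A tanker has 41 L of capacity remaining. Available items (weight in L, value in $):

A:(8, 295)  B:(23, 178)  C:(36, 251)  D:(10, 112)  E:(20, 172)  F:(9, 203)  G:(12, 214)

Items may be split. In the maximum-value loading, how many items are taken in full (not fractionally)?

Order: A (295/8=36.88) > F (203/9=22.56) > G (214/12=17.83) > D (112/10=11.20) > E (172/20=8.60) > B (178/23=7.74) > C (251/36=6.97)
Fill: take A (8 @ 295) → take F (9 @ 203) → take G (12 @ 214) → take D (10 @ 112) → take 2/20 of E → 17.20; 41/41 used.
4 item(s) taken whole; one partial (take 2/20 of E).

4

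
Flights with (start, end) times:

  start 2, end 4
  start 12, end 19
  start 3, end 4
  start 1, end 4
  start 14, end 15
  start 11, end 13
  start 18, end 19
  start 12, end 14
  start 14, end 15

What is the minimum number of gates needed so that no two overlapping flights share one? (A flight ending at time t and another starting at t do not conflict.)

3

Count concurrent intervals with a sweep; the peak is the room count.
Events (time:±→running): 1:+→1 2:+→2 3:+→3 … peak 3.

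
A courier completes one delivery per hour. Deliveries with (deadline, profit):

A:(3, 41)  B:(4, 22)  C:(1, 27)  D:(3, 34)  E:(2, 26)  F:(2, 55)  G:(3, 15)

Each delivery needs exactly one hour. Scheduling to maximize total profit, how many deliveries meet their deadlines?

Take jobs in profit order; each goes to the latest open slot no later than its deadline.
By profit: F(d2,55), A(d3,41), D(d3,34), C(d1,27), E(d2,26), B(d4,22), G(d3,15)
F→slot 2; A→slot 3; D→slot 1; C skipped; E skipped; B→slot 4; G skipped.
4 of 7 scheduled.

4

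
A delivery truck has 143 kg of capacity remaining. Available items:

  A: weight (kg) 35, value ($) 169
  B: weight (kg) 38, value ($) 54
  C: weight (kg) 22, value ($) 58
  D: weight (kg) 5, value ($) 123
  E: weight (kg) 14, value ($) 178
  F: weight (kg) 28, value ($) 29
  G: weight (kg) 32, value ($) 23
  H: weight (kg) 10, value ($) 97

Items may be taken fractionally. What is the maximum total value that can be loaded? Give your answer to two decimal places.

698.68

Sort by value per unit weight and fill in that order.
Order: D (123/5=24.60) > E (178/14=12.71) > H (97/10=9.70) > A (169/35=4.83) > C (58/22=2.64) > B (54/38=1.42) > F (29/28=1.04) > G (23/32=0.72)
Fill: take D (5 @ 123) → take E (14 @ 178) → take H (10 @ 97) → take A (35 @ 169) → take C (22 @ 58) → take B (38 @ 54) → take 19/28 of F → 19.68; 143/143 used.
Total value = 698.68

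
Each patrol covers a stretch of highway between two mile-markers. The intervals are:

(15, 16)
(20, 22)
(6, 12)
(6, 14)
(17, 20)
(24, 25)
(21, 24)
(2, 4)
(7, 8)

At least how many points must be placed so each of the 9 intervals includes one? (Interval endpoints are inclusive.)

Sort by right endpoint; whenever an interval is uncovered, place a point at its right end.
Sorted: [2,4] [7,8] [6,12] [6,14] [15,16] [17,20] [20,22] [21,24] [24,25]
{[2,4]} hit by 4; {[7,8],[6,12],[6,14]} hit by 8; {[15,16]} hit by 16; {[17,20],[20,22]} hit by 20; {[21,24],[24,25]} hit by 24.
Points: 4, 8, 16, 20, 24 (5 total).

5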